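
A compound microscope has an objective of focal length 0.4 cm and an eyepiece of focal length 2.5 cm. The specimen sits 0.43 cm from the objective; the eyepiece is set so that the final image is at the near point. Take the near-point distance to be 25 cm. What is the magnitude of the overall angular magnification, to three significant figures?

147

Objective: 1/d_i = 1/f_obj - 1/d_o = 1/0.4 - 1/0.43 = 0.17442 cm^-1, so d_i = 5.733 cm.
m_obj = -d_i/d_o = -5.733/0.43 = -13.333.
Eyepiece angular magnification (image at near point): M_eye = 1 + D/f_e = 1 + 25/2.5 = 11.000.
Overall M = m_obj x M_eye = (-13.333)(11.000) = -146.67.
|M| = 146.67.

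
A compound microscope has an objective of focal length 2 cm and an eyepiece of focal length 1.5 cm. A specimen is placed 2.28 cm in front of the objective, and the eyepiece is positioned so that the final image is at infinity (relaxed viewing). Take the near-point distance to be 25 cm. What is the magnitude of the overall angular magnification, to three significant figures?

Objective: 1/d_i = 1/f_obj - 1/d_o = 1/2 - 1/2.28 = 0.06140 cm^-1, so d_i = 16.286 cm.
m_obj = -d_i/d_o = -16.286/2.28 = -7.143.
Eyepiece angular magnification (image at infinity): M_eye = D/f_e = 25/1.5 = 16.667.
Overall M = m_obj x M_eye = (-7.143)(16.667) = -119.05.
|M| = 119.05.

119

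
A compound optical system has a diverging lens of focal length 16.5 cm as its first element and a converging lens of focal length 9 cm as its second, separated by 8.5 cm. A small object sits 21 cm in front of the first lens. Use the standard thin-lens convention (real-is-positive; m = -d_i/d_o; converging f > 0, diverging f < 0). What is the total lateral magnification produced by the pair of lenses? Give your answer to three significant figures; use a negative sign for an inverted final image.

Lens 1: 1/d_i1 = 1/f_1 - 1/d_o1 = 1/(-16.5) - 1/21 = -0.10823 cm^-1, so d_i1 = -9.240 cm.
m_1 = -(-9.240)/21 = 0.4400.
With d_i1 < 0 the first image is virtual and lies on the object side; the object distance for lens 2 is d_o2 = 8.5 - (-9.240) = 17.740 cm.
Lens 2: 1/d_i2 = 1/f_2 - 1/d_o2 = 1/9 - 1/(17.740) = 0.05474 cm^-1, so d_i2 = 18.268 cm.
m_2 = -(18.268)/(17.740) = -1.0297.
Total m = m_1 x m_2 = (0.4400)(-1.0297) = -0.4531.

-0.453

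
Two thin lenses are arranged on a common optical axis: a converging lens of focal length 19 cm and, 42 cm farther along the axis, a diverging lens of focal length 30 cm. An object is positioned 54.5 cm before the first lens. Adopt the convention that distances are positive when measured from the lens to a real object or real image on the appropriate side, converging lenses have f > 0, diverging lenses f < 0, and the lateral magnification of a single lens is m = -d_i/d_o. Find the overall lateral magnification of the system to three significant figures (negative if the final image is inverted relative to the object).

Applying the thin-lens equation to the first lens, 1/19 = 1/54.5 + 1/d_i1, which gives d_i1 = 29.169 cm.
Its lateral magnification is m_1 = -d_i1/d_o1 = -(29.169)/54.5 = -0.5352.
The intermediate image is 29.169 cm to the right of lens 1, so d_o2 = L - d_i1 = 42 - 29.169 = 12.831 cm.
Applying the thin-lens equation again with f_2 = -30 cm and d_o2 = 12.831 cm gives d_i2 = -8.987 cm.
m_2 = -(-8.987)/(12.831) = 0.7004.
The system's lateral magnification is m_1 m_2 = (-0.5352)(0.7004) = -0.3749.

-0.375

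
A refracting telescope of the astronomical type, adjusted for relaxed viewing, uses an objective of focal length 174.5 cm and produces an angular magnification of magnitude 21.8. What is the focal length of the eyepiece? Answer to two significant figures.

|M| = f_obj/f_eye, so f_eye = f_obj/|M| = 174.5/21.8 = 8.005 cm.

8.0 cm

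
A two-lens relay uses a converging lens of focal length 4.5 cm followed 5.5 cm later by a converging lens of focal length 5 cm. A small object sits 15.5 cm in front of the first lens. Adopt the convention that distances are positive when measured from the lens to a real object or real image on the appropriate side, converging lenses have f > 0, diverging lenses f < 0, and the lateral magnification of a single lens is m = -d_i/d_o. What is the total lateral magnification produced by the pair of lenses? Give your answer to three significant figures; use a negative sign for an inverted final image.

Lens 1: 1/d_i1 = 1/f_1 - 1/d_o1 = 1/4.5 - 1/15.5 = 0.15771 cm^-1, so d_i1 = 6.341 cm.
m_1 = -(6.341)/15.5 = -0.4091.
This image would form 6.341 cm past lens 1, i.e. 0.841 cm beyond lens 2, so it is a virtual object for lens 2: d_o2 = 5.5 - 6.341 = -0.841 cm.
Lens 2: 1/d_i2 = 1/f_2 - 1/d_o2 = 1/5 - 1/(-0.841) = 1.38919 cm^-1, so d_i2 = 0.720 cm.
m_2 = -(0.720)/(-0.841) = 0.8560.
Overall magnification: m = m_1 m_2 = -0.3502.

-0.350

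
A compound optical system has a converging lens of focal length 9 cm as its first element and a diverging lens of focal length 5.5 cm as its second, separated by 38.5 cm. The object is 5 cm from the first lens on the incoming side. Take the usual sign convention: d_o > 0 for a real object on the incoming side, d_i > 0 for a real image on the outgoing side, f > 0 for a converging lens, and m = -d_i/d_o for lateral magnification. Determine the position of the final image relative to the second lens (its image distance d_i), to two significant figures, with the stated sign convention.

-5.0 cm

Applying the thin-lens equation to the first lens, 1/9 = 1/5 + 1/d_i1, which gives d_i1 = -11.250 cm.
The intermediate image is virtual, 11.250 cm to the left of lens 1, so d_o2 = L - d_i1 = 38.5 - (-11.250) = 49.750 cm.
Applying the thin-lens equation again with f_2 = -5.5 cm and d_o2 = 49.750 cm gives d_i2 = -4.952 cm.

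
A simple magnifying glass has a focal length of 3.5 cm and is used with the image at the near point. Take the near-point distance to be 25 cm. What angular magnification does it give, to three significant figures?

M = 1 + D/f = 1 + 25/3.5 = 8.143.

8.14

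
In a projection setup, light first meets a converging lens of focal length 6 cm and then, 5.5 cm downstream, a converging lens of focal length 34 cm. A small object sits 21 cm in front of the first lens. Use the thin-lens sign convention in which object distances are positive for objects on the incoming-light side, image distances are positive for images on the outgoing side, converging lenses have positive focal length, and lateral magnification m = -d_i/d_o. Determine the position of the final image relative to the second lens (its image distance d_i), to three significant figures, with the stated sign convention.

First lens: d_i1 = 1/(1/6 - 1/21) = 8.400 cm.
Since 8.400 cm > 5.5 cm, the first image lies past the second lens and serves as a virtual object: d_o2 = L - d_i1 = -2.900 cm.
Second lens: d_i2 = 1/(1/34 - 1/(-2.900)) = 2.672 cm.

2.67 cm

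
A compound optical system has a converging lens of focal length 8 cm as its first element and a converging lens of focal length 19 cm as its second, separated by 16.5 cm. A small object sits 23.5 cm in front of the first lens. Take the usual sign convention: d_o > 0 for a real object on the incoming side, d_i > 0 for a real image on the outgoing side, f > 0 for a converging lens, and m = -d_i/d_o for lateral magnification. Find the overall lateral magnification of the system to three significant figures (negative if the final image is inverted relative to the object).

-0.670

First lens: d_i1 = 1/(1/8 - 1/23.5) = 12.129 cm.
m_1 = -(12.129)/23.5 = -0.5161.
The intermediate image is 12.129 cm to the right of lens 1, so d_o2 = L - d_i1 = 16.5 - 12.129 = 4.371 cm.
Second lens: d_i2 = 1/(1/19 - 1/(4.371)) = -5.677 cm.
m_2 = -(-5.677)/(4.371) = 1.2988.
Total m = m_1 x m_2 = (-0.5161)(1.2988) = -0.6703.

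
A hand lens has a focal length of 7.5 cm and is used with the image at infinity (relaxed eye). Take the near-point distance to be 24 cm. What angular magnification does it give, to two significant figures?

3.2

M = D/f = 24/7.5 = 3.200.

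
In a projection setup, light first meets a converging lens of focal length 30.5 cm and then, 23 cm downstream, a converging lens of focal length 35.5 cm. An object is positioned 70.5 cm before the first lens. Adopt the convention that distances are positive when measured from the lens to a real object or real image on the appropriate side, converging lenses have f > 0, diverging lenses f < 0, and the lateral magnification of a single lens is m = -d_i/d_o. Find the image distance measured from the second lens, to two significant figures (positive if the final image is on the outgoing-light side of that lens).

16 cm

First lens: d_i1 = 1/(1/30.5 - 1/70.5) = 53.756 cm.
Since 53.756 cm > 23 cm, the first image lies past the second lens and serves as a virtual object: d_o2 = L - d_i1 = -30.756 cm.
Second lens: d_i2 = 1/(1/35.5 - 1/(-30.756)) = 16.479 cm.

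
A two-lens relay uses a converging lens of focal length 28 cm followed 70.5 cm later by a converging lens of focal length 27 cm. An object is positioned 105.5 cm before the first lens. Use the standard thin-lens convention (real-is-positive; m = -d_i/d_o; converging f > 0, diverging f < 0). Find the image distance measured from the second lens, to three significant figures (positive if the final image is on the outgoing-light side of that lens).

162 cm

Lens 1: 1/d_i1 = 1/f_1 - 1/d_o1 = 1/28 - 1/105.5 = 0.02624 cm^-1, so d_i1 = 38.116 cm.
That image sits 32.384 cm in front of the second lens, so d_o2 = 32.384 cm.
Lens 2: 1/d_i2 = 1/f_2 - 1/d_o2 = 1/27 - 1/(32.384) = 0.00616 cm^-1, so d_i2 = 162.404 cm.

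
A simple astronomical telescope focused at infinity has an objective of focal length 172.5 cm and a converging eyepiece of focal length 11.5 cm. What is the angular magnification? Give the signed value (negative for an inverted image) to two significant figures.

-15

M = -f_obj/f_eye = -172.5/(11.5) = -15.000.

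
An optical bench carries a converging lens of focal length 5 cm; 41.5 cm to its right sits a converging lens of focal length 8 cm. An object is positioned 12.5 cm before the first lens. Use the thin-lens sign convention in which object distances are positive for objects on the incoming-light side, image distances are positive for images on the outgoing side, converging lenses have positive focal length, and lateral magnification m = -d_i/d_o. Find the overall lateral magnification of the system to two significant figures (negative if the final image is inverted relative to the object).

First lens: d_i1 = 1/(1/5 - 1/12.5) = 8.333 cm.
m_1 = -(8.333)/12.5 = -0.6667.
Object distance for lens 2: d_o2 = 41.5 - 8.333 = 33.167 cm.
Second lens: d_i2 = 1/(1/8 - 1/(33.167)) = 10.543 cm.
m_2 = -(10.543)/(33.167) = -0.3179.
The system's lateral magnification is m_1 m_2 = (-0.6667)(-0.3179) = 0.2119.

0.21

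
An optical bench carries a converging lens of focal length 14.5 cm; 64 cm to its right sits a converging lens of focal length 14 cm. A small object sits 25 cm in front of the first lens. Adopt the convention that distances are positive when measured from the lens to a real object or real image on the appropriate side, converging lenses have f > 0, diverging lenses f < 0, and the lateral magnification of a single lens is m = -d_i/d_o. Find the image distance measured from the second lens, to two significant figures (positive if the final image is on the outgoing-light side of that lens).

First lens: d_i1 = 1/(1/14.5 - 1/25) = 34.524 cm.
Object distance for lens 2: d_o2 = 64 - 34.524 = 29.476 cm.
Second lens: d_i2 = 1/(1/14 - 1/(29.476)) = 26.665 cm.

27 cm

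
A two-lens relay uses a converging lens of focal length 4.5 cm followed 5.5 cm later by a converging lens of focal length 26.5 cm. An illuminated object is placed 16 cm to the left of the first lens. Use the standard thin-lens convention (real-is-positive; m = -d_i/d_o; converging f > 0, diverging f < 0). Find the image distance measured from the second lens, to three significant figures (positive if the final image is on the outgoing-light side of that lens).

0.740 cm

Lens 1: 1/d_i1 = 1/f_1 - 1/d_o1 = 1/4.5 - 1/16 = 0.15972 cm^-1, so d_i1 = 6.261 cm.
Since 6.261 cm > 5.5 cm, the first image lies past the second lens and serves as a virtual object: d_o2 = L - d_i1 = -0.761 cm.
Lens 2: 1/d_i2 = 1/f_2 - 1/d_o2 = 1/26.5 - 1/(-0.761) = 1.35202 cm^-1, so d_i2 = 0.740 cm.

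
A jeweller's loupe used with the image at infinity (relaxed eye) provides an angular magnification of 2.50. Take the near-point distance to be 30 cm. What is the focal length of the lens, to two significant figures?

For the image at infinity, M = D/f.
f = D/M = 30/2.5 = 12.000 cm.

12 cm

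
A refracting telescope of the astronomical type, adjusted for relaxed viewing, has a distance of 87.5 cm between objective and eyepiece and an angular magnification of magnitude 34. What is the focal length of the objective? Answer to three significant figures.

In normal adjustment the tube length equals f_obj + f_eye and |M| = f_obj/f_eye.
So f_obj = 34 f_eye and 34 f_eye + f_eye = 87.5 cm, giving f_eye = 87.5/35 = 2.500 cm and f_obj = 85.000 cm.

85.0 cm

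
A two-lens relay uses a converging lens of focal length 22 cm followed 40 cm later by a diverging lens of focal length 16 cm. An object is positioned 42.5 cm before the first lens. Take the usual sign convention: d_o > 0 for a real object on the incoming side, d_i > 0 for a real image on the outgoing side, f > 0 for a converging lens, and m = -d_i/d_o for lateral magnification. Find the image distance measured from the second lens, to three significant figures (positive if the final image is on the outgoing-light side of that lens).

8.64 cm

First lens: d_i1 = 1/(1/22 - 1/42.5) = 45.610 cm.
Since 45.610 cm > 40 cm, the first image lies past the second lens and serves as a virtual object: d_o2 = L - d_i1 = -5.610 cm.
Second lens: d_i2 = 1/(1/(-16) - 1/(-5.610)) = 8.638 cm.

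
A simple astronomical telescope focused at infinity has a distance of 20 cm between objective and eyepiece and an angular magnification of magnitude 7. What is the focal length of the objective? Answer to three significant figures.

In normal adjustment the tube length equals f_obj + f_eye and |M| = f_obj/f_eye.
So f_obj = 7 f_eye and 7 f_eye + f_eye = 20 cm, giving f_eye = 20/8 = 2.500 cm and f_obj = 17.500 cm.

17.5 cm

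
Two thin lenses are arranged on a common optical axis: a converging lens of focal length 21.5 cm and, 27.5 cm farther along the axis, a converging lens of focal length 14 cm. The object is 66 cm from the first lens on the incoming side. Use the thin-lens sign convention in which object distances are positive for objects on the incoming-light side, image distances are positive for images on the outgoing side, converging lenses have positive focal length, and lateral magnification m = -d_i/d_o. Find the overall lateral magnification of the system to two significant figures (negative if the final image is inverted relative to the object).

Applying the thin-lens equation to the first lens, 1/21.5 = 1/66 + 1/d_i1, which gives d_i1 = 31.888 cm.
Its lateral magnification is m_1 = -d_i1/d_o1 = -(31.888)/66 = -0.4831.
This image would form 31.888 cm past lens 1, i.e. 4.388 cm beyond lens 2, so it is a virtual object for lens 2: d_o2 = 27.5 - 31.888 = -4.388 cm.
Applying the thin-lens equation again with f_2 = 14 cm and d_o2 = -4.388 cm gives d_i2 = 3.341 cm.
m_2 = -(3.341)/(-4.388) = 0.7614.
Overall magnification: m = m_1 m_2 = -0.3679.

-0.37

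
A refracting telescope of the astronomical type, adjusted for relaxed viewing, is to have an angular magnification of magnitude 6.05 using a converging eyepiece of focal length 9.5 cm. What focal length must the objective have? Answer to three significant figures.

|M| = f_obj/|f_eye|, so f_obj = |M| x |f_eye| = 6.05 x 9.5 = 57.475 cm.

57.5 cm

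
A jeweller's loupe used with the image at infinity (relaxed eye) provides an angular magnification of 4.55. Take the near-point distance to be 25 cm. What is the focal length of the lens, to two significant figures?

5.5 cm

For the image at infinity, M = D/f.
f = D/M = 25/4.55 = 5.495 cm.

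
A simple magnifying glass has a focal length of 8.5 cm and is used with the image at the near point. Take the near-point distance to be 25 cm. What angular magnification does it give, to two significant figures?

M = 1 + D/f = 1 + 25/8.5 = 3.941.

3.9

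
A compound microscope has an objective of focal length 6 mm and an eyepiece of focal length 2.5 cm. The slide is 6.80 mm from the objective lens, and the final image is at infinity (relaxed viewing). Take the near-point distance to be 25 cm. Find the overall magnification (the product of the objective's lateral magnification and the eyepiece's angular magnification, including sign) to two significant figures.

Convert to cm: f_obj = 6 mm = 0.6 cm; d_o = 6.80 mm = 0.68 cm.
Objective: 1/d_i = 1/f_obj - 1/d_o = 1/0.6 - 1/0.68 = 0.19608 cm^-1, so d_i = 5.100 cm.
m_obj = -d_i/d_o = -5.100/0.68 = -7.500.
Eyepiece angular magnification (image at infinity): M_eye = D/f_e = 25/2.5 = 10.000.
Overall M = m_obj x M_eye = (-7.500)(10.000) = -75.00.

-75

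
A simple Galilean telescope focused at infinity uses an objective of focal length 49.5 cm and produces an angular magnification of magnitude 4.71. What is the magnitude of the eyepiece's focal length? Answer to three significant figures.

10.5 cm

|M| = f_obj/|f_eye|, so |f_eye| = f_obj/|M| = 49.5/4.71 = 10.510 cm.
(The eyepiece is diverging, so its signed focal length is -10.510 cm.)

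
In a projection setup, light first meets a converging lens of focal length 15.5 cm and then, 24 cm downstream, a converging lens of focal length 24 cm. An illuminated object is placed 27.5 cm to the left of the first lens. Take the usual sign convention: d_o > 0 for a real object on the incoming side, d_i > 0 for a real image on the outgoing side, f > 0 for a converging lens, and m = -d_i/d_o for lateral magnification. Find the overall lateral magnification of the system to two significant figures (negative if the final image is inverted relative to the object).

-0.87

Applying the thin-lens equation to the first lens, 1/15.5 = 1/27.5 + 1/d_i1, which gives d_i1 = 35.521 cm.
Its lateral magnification is m_1 = -d_i1/d_o1 = -(35.521)/27.5 = -1.2917.
Since 35.521 cm > 24 cm, the first image lies past the second lens and serves as a virtual object: d_o2 = L - d_i1 = -11.521 cm.
Applying the thin-lens equation again with f_2 = 24 cm and d_o2 = -11.521 cm gives d_i2 = 7.784 cm.
m_2 = -(7.784)/(-11.521) = 0.6757.
The system's lateral magnification is m_1 m_2 = (-1.2917)(0.6757) = -0.8727.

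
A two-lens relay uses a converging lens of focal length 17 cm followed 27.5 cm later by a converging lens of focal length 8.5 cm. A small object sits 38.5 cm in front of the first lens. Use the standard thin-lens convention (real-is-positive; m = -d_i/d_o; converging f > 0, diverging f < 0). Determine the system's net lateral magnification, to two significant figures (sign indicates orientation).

-0.59

Applying the thin-lens equation to the first lens, 1/17 = 1/38.5 + 1/d_i1, which gives d_i1 = 30.442 cm.
Its lateral magnification is m_1 = -d_i1/d_o1 = -(30.442)/38.5 = -0.7907.
This image would form 30.442 cm past lens 1, i.e. 2.942 cm beyond lens 2, so it is a virtual object for lens 2: d_o2 = 27.5 - 30.442 = -2.942 cm.
Applying the thin-lens equation again with f_2 = 8.5 cm and d_o2 = -2.942 cm gives d_i2 = 2.185 cm.
m_2 = -(2.185)/(-2.942) = 0.7429.
Overall magnification: m = m_1 m_2 = -0.5874.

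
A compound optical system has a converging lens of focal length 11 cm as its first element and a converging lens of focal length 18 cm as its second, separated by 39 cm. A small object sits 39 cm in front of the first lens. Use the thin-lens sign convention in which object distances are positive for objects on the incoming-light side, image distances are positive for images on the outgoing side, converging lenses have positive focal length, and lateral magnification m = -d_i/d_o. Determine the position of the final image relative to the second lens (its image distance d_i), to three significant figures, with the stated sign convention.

75.1 cm

Applying the thin-lens equation to the first lens, 1/11 = 1/39 + 1/d_i1, which gives d_i1 = 15.321 cm.
That image sits 23.679 cm in front of the second lens, so d_o2 = 23.679 cm.
Applying the thin-lens equation again with f_2 = 18 cm and d_o2 = 23.679 cm gives d_i2 = 75.057 cm.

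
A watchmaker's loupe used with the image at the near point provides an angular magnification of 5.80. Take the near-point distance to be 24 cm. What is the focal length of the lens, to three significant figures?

5.00 cm

For the image at the near point, M = 1 + D/f.
f = D/(M - 1) = 24/(5.8 - 1) = 5.000 cm.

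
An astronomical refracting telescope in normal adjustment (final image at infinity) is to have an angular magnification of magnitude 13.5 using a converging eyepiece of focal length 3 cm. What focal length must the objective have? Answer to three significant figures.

40.5 cm

|M| = f_obj/|f_eye|, so f_obj = |M| x |f_eye| = 13.5 x 3 = 40.500 cm.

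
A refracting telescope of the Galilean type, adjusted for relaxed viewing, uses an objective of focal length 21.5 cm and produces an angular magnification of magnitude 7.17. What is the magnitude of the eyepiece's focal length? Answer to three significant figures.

|M| = f_obj/|f_eye|, so |f_eye| = f_obj/|M| = 21.5/7.17 = 2.999 cm.
(The eyepiece is diverging, so its signed focal length is -2.999 cm.)

3.00 cm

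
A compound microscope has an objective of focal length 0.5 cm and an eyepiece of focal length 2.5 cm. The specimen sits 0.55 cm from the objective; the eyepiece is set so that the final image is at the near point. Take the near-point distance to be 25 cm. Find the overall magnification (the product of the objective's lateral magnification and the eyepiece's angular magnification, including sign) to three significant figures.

Objective: 1/d_i = 1/f_obj - 1/d_o = 1/0.5 - 1/0.55 = 0.18182 cm^-1, so d_i = 5.500 cm.
m_obj = -d_i/d_o = -5.500/0.55 = -10.000.
Eyepiece angular magnification (image at near point): M_eye = 1 + D/f_e = 1 + 25/2.5 = 11.000.
Overall M = m_obj x M_eye = (-10.000)(11.000) = -110.00.

-110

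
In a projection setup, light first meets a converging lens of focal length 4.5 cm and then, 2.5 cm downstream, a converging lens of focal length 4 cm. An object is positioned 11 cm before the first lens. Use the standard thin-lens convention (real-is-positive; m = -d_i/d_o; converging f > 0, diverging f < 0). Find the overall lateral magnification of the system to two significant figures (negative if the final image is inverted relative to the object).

First lens: d_i1 = 1/(1/4.5 - 1/11) = 7.615 cm.
m_1 = -(7.615)/11 = -0.6923.
Since 7.615 cm > 2.5 cm, the first image lies past the second lens and serves as a virtual object: d_o2 = L - d_i1 = -5.115 cm.
Second lens: d_i2 = 1/(1/4 - 1/(-5.115)) = 2.245 cm.
m_2 = -(2.245)/(-5.115) = 0.4388.
Overall magnification: m = m_1 m_2 = -0.3038.

-0.30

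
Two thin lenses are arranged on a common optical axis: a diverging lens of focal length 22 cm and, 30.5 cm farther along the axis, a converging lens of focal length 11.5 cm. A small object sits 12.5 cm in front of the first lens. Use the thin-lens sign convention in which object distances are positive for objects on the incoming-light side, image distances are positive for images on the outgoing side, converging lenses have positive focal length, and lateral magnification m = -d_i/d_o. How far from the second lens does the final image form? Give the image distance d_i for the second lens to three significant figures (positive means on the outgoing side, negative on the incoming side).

Applying the thin-lens equation to the first lens, 1/(-22) = 1/12.5 + 1/d_i1, which gives d_i1 = -7.971 cm.
With d_i1 < 0 the first image is virtual and lies on the object side; the object distance for lens 2 is d_o2 = 30.5 - (-7.971) = 38.471 cm.
Applying the thin-lens equation again with f_2 = 11.5 cm and d_o2 = 38.471 cm gives d_i2 = 16.403 cm.

16.4 cm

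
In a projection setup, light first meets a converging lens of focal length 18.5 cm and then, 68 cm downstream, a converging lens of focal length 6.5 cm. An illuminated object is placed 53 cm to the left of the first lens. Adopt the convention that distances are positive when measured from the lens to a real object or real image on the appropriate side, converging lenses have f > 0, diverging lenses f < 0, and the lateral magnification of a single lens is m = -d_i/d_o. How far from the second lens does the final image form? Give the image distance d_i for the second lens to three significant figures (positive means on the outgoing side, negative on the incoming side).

Applying the thin-lens equation to the first lens, 1/18.5 = 1/53 + 1/d_i1, which gives d_i1 = 28.420 cm.
That image sits 39.580 cm in front of the second lens, so d_o2 = 39.580 cm.
Applying the thin-lens equation again with f_2 = 6.5 cm and d_o2 = 39.580 cm gives d_i2 = 7.777 cm.

7.78 cm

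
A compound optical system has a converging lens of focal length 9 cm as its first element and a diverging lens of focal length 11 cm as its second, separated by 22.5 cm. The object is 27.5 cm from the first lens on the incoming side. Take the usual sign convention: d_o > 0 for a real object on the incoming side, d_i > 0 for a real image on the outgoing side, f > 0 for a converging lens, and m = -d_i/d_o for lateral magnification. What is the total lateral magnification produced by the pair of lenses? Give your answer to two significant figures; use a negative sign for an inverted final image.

Applying the thin-lens equation to the first lens, 1/9 = 1/27.5 + 1/d_i1, which gives d_i1 = 13.378 cm.
Its lateral magnification is m_1 = -d_i1/d_o1 = -(13.378)/27.5 = -0.4865.
That image sits 9.122 cm in front of the second lens, so d_o2 = 9.122 cm.
Applying the thin-lens equation again with f_2 = -11 cm and d_o2 = 9.122 cm gives d_i2 = -4.987 cm.
m_2 = -(-4.987)/(9.122) = 0.5467.
Overall magnification: m = m_1 m_2 = -0.2660.

-0.27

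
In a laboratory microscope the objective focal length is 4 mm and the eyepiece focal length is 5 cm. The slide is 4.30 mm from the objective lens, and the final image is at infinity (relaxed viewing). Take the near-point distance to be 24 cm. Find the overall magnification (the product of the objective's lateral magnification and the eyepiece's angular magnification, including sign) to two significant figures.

Convert to cm: f_obj = 4 mm = 0.4 cm; d_o = 4.30 mm = 0.43 cm.
Objective: 1/d_i = 1/f_obj - 1/d_o = 1/0.4 - 1/0.43 = 0.17442 cm^-1, so d_i = 5.733 cm.
m_obj = -d_i/d_o = -5.733/0.43 = -13.333.
Eyepiece angular magnification (image at infinity): M_eye = D/f_e = 24/5 = 4.800.
Overall M = m_obj x M_eye = (-13.333)(4.800) = -64.00.

-64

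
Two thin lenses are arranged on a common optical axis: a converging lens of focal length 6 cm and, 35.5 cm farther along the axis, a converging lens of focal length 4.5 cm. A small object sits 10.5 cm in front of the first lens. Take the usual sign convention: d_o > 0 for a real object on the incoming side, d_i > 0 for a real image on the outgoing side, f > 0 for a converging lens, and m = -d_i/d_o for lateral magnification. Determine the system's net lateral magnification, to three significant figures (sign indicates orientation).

0.353

First lens: d_i1 = 1/(1/6 - 1/10.5) = 14.000 cm.
m_1 = -(14.000)/10.5 = -1.3333.
That image sits 21.500 cm in front of the second lens, so d_o2 = 21.500 cm.
Second lens: d_i2 = 1/(1/4.5 - 1/(21.500)) = 5.691 cm.
m_2 = -(5.691)/(21.500) = -0.2647.
The system's lateral magnification is m_1 m_2 = (-1.3333)(-0.2647) = 0.3529.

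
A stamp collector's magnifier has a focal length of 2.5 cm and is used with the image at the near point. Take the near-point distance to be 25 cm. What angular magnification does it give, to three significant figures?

M = 1 + D/f = 1 + 25/2.5 = 11.000.

11.0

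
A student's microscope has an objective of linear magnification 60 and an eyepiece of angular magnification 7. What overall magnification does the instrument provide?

420

The overall magnification of a compound microscope is the product of the objective and eyepiece magnifications:
M = M_obj x M_eye = 60 x 7 = 420.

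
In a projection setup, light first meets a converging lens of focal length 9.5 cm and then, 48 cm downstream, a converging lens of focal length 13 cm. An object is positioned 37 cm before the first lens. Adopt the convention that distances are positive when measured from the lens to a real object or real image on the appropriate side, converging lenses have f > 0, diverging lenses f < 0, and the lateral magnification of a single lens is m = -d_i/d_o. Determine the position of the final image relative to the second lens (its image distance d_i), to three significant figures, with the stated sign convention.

20.6 cm

Lens 1: 1/d_i1 = 1/f_1 - 1/d_o1 = 1/9.5 - 1/37 = 0.07824 cm^-1, so d_i1 = 12.782 cm.
The intermediate image is 12.782 cm to the right of lens 1, so d_o2 = L - d_i1 = 48 - 12.782 = 35.218 cm.
Lens 2: 1/d_i2 = 1/f_2 - 1/d_o2 = 1/13 - 1/(35.218) = 0.04853 cm^-1, so d_i2 = 20.606 cm.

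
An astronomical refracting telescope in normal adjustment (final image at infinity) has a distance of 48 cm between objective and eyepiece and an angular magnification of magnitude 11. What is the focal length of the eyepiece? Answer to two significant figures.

4.0 cm

In normal adjustment the tube length equals f_obj + f_eye and |M| = f_obj/f_eye.
So f_obj = 11 f_eye and 11 f_eye + f_eye = 48 cm, giving f_eye = 48/12 = 4.000 cm and f_obj = 44.000 cm.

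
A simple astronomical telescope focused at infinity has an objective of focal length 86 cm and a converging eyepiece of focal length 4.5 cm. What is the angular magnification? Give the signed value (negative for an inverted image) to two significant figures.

-19

M = -f_obj/f_eye = -86/(4.5) = -19.111.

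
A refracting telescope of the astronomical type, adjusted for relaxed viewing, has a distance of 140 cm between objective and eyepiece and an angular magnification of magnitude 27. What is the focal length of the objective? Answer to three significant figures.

In normal adjustment the tube length equals f_obj + f_eye and |M| = f_obj/f_eye.
So f_obj = 27 f_eye and 27 f_eye + f_eye = 140 cm, giving f_eye = 140/28 = 5.000 cm and f_obj = 135.000 cm.

135 cm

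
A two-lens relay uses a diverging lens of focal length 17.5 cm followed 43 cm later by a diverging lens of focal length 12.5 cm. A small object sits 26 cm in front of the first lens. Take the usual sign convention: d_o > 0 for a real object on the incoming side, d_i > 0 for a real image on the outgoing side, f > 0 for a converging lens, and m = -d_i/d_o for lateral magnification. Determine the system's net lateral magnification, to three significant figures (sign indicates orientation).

0.0762

Applying the thin-lens equation to the first lens, 1/(-17.5) = 1/26 + 1/d_i1, which gives d_i1 = -10.460 cm.
Its lateral magnification is m_1 = -d_i1/d_o1 = -(-10.460)/26 = 0.4023.
With d_i1 < 0 the first image is virtual and lies on the object side; the object distance for lens 2 is d_o2 = 43 - (-10.460) = 53.460 cm.
Applying the thin-lens equation again with f_2 = -12.5 cm and d_o2 = 53.460 cm gives d_i2 = -10.131 cm.
m_2 = -(-10.131)/(53.460) = 0.1895.
The system's lateral magnification is m_1 m_2 = (0.4023)(0.1895) = 0.0762.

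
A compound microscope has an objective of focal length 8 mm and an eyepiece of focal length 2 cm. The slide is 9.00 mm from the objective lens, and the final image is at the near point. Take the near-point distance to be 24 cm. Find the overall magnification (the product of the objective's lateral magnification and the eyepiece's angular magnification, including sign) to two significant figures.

-100

Convert to cm: f_obj = 8 mm = 0.8 cm; d_o = 9.00 mm = 0.90 cm.
Objective: 1/d_i = 1/f_obj - 1/d_o = 1/0.8 - 1/0.90 = 0.13889 cm^-1, so d_i = 7.200 cm.
m_obj = -d_i/d_o = -7.200/0.90 = -8.000.
Eyepiece angular magnification (image at near point): M_eye = 1 + D/f_e = 1 + 24/2 = 13.000.
Overall M = m_obj x M_eye = (-8.000)(13.000) = -104.00.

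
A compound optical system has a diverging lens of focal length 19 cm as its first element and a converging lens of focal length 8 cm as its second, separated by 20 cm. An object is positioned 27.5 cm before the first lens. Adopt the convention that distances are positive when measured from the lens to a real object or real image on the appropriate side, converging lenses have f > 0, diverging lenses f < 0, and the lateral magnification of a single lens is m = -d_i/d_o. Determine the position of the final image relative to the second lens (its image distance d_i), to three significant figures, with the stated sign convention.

First lens: d_i1 = 1/(1/(-19) - 1/27.5) = -11.237 cm.
With d_i1 < 0 the first image is virtual and lies on the object side; the object distance for lens 2 is d_o2 = 20 - (-11.237) = 31.237 cm.
Second lens: d_i2 = 1/(1/8 - 1/(31.237)) = 10.754 cm.

10.8 cm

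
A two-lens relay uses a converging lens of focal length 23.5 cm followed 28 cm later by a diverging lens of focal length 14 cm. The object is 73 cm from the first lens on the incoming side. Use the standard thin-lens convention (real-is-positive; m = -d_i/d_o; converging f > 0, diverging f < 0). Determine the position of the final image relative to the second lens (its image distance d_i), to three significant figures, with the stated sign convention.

12.7 cm

First lens: d_i1 = 1/(1/23.5 - 1/73) = 34.657 cm.
Since 34.657 cm > 28 cm, the first image lies past the second lens and serves as a virtual object: d_o2 = L - d_i1 = -6.657 cm.
Second lens: d_i2 = 1/(1/(-14) - 1/(-6.657)) = 12.691 cm.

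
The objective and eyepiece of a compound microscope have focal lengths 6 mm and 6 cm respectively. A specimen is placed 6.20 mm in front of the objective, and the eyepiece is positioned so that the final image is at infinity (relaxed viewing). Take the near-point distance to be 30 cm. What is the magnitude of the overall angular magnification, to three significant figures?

150

Convert to cm: f_obj = 6 mm = 0.6 cm; d_o = 6.20 mm = 0.62 cm.
Objective: 1/d_i = 1/f_obj - 1/d_o = 1/0.6 - 1/0.62 = 0.05376 cm^-1, so d_i = 18.600 cm.
m_obj = -d_i/d_o = -18.600/0.62 = -30.000.
Eyepiece angular magnification (image at infinity): M_eye = D/f_e = 30/6 = 5.000.
Overall M = m_obj x M_eye = (-30.000)(5.000) = -150.00.
|M| = 150.00.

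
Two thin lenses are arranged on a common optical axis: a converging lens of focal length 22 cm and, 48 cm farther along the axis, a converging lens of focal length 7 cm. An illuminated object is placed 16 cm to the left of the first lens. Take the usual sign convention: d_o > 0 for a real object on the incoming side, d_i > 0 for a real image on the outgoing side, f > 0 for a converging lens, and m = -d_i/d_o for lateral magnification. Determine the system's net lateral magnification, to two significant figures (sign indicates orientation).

-0.26

Applying the thin-lens equation to the first lens, 1/22 = 1/16 + 1/d_i1, which gives d_i1 = -58.667 cm.
Its lateral magnification is m_1 = -d_i1/d_o1 = -(-58.667)/16 = 3.6667.
With d_i1 < 0 the first image is virtual and lies on the object side; the object distance for lens 2 is d_o2 = 48 - (-58.667) = 106.667 cm.
Applying the thin-lens equation again with f_2 = 7 cm and d_o2 = 106.667 cm gives d_i2 = 7.492 cm.
m_2 = -(7.492)/(106.667) = -0.0702.
The system's lateral magnification is m_1 m_2 = (3.6667)(-0.0702) = -0.2575.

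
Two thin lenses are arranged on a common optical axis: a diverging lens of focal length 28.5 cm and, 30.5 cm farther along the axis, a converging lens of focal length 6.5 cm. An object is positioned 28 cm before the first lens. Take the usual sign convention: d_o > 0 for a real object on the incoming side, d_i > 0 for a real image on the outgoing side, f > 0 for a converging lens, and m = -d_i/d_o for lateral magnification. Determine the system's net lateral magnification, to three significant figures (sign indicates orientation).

-0.0860

Lens 1: 1/d_i1 = 1/f_1 - 1/d_o1 = 1/(-28.5) - 1/28 = -0.07080 cm^-1, so d_i1 = -14.124 cm.
m_1 = -(-14.124)/28 = 0.5044.
The intermediate image is virtual, 14.124 cm to the left of lens 1, so d_o2 = L - d_i1 = 30.5 - (-14.124) = 44.624 cm.
Lens 2: 1/d_i2 = 1/f_2 - 1/d_o2 = 1/6.5 - 1/(44.624) = 0.13144 cm^-1, so d_i2 = 7.608 cm.
m_2 = -(7.608)/(44.624) = -0.1705.
Total m = m_1 x m_2 = (0.5044)(-0.1705) = -0.0860.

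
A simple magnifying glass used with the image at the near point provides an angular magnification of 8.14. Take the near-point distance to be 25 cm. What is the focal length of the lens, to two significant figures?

For the image at the near point, M = 1 + D/f.
f = D/(M - 1) = 25/(8.14 - 1) = 3.501 cm.

3.5 cm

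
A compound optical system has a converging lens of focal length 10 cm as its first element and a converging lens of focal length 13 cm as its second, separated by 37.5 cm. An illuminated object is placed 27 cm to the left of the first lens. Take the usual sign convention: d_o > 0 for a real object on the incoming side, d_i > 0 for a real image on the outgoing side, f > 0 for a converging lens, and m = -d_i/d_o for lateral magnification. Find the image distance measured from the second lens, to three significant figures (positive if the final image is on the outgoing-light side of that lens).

Lens 1: 1/d_i1 = 1/f_1 - 1/d_o1 = 1/10 - 1/27 = 0.06296 cm^-1, so d_i1 = 15.882 cm.
The intermediate image is 15.882 cm to the right of lens 1, so d_o2 = L - d_i1 = 37.5 - 15.882 = 21.618 cm.
Lens 2: 1/d_i2 = 1/f_2 - 1/d_o2 = 1/13 - 1/(21.618) = 0.03066 cm^-1, so d_i2 = 32.611 cm.

32.6 cm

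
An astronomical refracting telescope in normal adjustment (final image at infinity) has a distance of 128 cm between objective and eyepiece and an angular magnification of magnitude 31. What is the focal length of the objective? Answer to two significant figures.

In normal adjustment the tube length equals f_obj + f_eye and |M| = f_obj/f_eye.
So f_obj = 31 f_eye and 31 f_eye + f_eye = 128 cm, giving f_eye = 128/32 = 4.000 cm and f_obj = 124.000 cm.

120 cm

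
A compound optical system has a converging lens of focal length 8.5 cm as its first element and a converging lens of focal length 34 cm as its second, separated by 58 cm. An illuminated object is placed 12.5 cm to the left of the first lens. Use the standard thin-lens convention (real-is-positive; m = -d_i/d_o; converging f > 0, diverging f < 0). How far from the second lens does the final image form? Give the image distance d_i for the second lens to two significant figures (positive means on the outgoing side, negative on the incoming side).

First lens: d_i1 = 1/(1/8.5 - 1/12.5) = 26.563 cm.
That image sits 31.437 cm in front of the second lens, so d_o2 = 31.437 cm.
Second lens: d_i2 = 1/(1/34 - 1/(31.437)) = -417.122 cm.

-420 cm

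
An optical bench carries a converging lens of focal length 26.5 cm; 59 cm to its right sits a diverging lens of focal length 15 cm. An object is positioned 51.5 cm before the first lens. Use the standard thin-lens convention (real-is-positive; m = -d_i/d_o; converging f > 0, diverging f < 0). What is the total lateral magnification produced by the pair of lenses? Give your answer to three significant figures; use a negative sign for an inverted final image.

-0.819

Lens 1: 1/d_i1 = 1/f_1 - 1/d_o1 = 1/26.5 - 1/51.5 = 0.01832 cm^-1, so d_i1 = 54.590 cm.
m_1 = -(54.590)/51.5 = -1.0600.
Object distance for lens 2: d_o2 = 59 - 54.590 = 4.410 cm.
Lens 2: 1/d_i2 = 1/f_2 - 1/d_o2 = 1/(-15) - 1/(4.410) = -0.29342 cm^-1, so d_i2 = -3.408 cm.
m_2 = -(-3.408)/(4.410) = 0.7728.
The system's lateral magnification is m_1 m_2 = (-1.0600)(0.7728) = -0.8192.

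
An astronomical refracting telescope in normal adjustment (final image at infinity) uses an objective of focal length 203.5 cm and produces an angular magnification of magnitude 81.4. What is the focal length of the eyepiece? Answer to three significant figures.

|M| = f_obj/f_eye, so f_eye = f_obj/|M| = 203.5/81.4 = 2.500 cm.

2.50 cm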